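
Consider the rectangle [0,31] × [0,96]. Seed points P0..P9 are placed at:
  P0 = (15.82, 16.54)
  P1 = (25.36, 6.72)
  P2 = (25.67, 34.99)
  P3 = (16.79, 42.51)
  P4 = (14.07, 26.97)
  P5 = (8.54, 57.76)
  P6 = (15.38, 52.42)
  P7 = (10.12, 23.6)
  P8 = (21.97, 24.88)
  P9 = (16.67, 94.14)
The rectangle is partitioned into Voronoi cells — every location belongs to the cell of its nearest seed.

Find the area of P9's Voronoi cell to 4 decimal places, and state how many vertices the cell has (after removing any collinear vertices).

Area of P9's cell: 639.1232 (5 vertices)

1. box [0,31]×[0,96]: [(0, 0) (31, 0) (31, 96) (0, 96)]
2. ⊥bis P9·P0 via (16.245,55.34): [(0, 55.5179) (31, 55.1784) (31, 96) (0, 96)]  |A|=1260.207
3. ⊥bis P9·P1 via (21.015,50.43): [(0, 55.5179) (31, 55.1784) (31, 96) (0, 96)]  |A|=1260.207
4. ⊥bis P9·P2 via (21.17,64.565): [(0, 61.3439) (31, 66.0607) (31, 96) (0, 96)]  |A|=1001.2294
5. ⊥bis P9·P3 via (16.73,68.325): [(0, 68.2861) (31, 68.3582) (31, 96) (0, 96)]  |A|=858.0136
6. ⊥bis P9·P4 via (15.37,60.555): [(0, 68.2861) (31, 68.3582) (31, 96) (0, 96)]  |A|=858.0136
7. ⊥bis P9·P5 via (12.605,75.95): [(0, 78.7669) (31, 71.8392) (31, 96) (0, 96)]  |A|=641.6057
8. ⊥bis P9·P6 via (16.025,73.28): [(0, 78.7669) (25.9221, 72.974) (31, 72.817) (31, 96) (0, 96)]  |A|=639.1232
9. ⊥bis P9·P7 via (13.395,58.87): [(0, 78.7669) (25.9221, 72.974) (31, 72.817) (31, 96) (0, 96)]  |A|=639.1232
10. ⊥bis P9·P8 via (19.32,59.51): [(0, 78.7669) (25.9221, 72.974) (31, 72.817) (31, 96) (0, 96)]  |A|=639.1232
11. canonical 5-gon: [(0, 78.7669) (25.9221, 72.974) (31, 72.817) (31, 96) (0, 96)]
12. shoelace: 639.1232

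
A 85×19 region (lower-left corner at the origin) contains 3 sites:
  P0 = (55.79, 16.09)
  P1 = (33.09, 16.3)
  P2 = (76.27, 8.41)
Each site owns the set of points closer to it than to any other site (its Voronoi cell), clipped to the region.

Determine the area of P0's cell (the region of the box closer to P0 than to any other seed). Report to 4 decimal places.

1. box [0,85]×[0,19]: [(0, 0) (85, 0) (85, 19) (0, 19)]
2. ⊥bis P0·P1 via (44.44,16.195): [(44.2902, 0) (85, 0) (85, 19) (44.4659, 19)]  |A|=771.8168
3. ⊥bis P0·P2 via (66.03,12.25): [(44.2902, 0) (61.4362, 0) (68.5613, 19) (44.4659, 19)]  |A|=391.793
4. canonical 4-gon: [(44.2902, 0) (61.4362, 0) (68.5613, 19) (44.4659, 19)]
5. shoelace: 391.793

Area of P0's cell: 391.7930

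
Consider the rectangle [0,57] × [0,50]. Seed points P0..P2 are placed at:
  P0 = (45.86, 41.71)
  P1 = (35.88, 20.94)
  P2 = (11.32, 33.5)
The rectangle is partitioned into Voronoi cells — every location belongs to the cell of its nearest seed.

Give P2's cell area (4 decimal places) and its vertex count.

Area of P2's cell: 1061.6442 (5 vertices)

1. box [0,57]×[0,50]: [(0, 0) (57, 0) (57, 50) (0, 50)]
2. ⊥bis P2·P0 via (28.59,37.605): [(0, 0) (37.5285, 0) (25.6438, 50) (0, 50)]  |A|=1579.3075
3. ⊥bis P2·P1 via (23.6,27.22): [(0, 0) (9.6797, 0) (28.6918, 37.1766) (25.6438, 50) (0, 50)]  |A|=1061.6442
4. canonical 5-gon: [(0, 0) (9.6797, 0) (28.6918, 37.1766) (25.6438, 50) (0, 50)]
5. shoelace: 1061.6442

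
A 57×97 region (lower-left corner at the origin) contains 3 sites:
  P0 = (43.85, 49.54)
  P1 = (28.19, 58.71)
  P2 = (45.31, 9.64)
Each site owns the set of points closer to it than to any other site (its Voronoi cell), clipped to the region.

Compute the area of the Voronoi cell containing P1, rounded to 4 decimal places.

Area of P1's cell: 2871.9281

1. box [0,57]×[0,97]: [(0, 0) (57, 0) (57, 97) (0, 97)]
2. ⊥bis P1·P0 via (36.02,54.125): [(0, 0) (4.3261, 0) (57, 89.9534) (57, 97) (0, 97)]  |A|=3159.9014
3. ⊥bis P1·P2 via (36.75,34.175): [(0, 21.3533) (21.1511, 28.7327) (57, 89.9534) (57, 97) (0, 97)]  |A|=2871.9281
4. canonical 5-gon: [(0, 21.3533) (21.1511, 28.7327) (57, 89.9534) (57, 97) (0, 97)]
5. shoelace: 2871.9281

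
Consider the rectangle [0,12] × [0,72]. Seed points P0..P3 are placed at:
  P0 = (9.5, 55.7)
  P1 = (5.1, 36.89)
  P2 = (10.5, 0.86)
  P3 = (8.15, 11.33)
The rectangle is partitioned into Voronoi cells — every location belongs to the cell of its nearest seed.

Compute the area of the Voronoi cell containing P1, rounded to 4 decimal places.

1. box [0,12]×[0,72]: [(0, 0) (12, 0) (12, 72) (0, 72)]
2. ⊥bis P1·P0 via (7.3,46.295): [(0, 48.0026) (0, 0) (12, 0) (12, 45.1956)]  |A|=559.1891
3. ⊥bis P1·P2 via (7.8,18.875): [(0, 48.0026) (0, 17.706) (12, 19.5045) (12, 45.1956)]  |A|=335.9264
4. ⊥bis P1·P3 via (6.625,24.11): [(0, 48.0026) (0, 23.3195) (12, 24.7514) (12, 45.1956)]  |A|=270.7641
5. canonical 4-gon: [(0, 48.0026) (0, 23.3195) (12, 24.7514) (12, 45.1956)]
6. shoelace: 270.7641

Area of P1's cell: 270.7641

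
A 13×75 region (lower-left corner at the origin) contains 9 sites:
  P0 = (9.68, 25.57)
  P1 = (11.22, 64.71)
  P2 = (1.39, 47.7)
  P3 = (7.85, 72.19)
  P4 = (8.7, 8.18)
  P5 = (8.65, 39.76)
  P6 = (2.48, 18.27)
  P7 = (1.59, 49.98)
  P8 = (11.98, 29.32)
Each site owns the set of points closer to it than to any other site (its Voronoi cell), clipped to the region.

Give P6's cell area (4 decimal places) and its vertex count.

1. box [0,13]×[0,75]: [(0, 0) (13, 0) (13, 75) (0, 75)]
2. ⊥bis P6·P0 via (6.08,21.92): [(0, 27.9167) (0, 0) (13, 0) (13, 15.0948)]  |A|=279.5748
3. ⊥bis P6·P1 via (6.85,41.49): [(0, 27.9167) (0, 0) (13, 0) (13, 15.0948)]  |A|=279.5748
4. ⊥bis P6·P2 via (1.935,32.985): [(0, 27.9167) (0, 0) (13, 0) (13, 15.0948)]  |A|=279.5748
5. ⊥bis P6·P3 via (5.165,45.23): [(0, 27.9167) (0, 0) (13, 0) (13, 15.0948)]  |A|=279.5748
6. ⊥bis P6·P4 via (5.59,13.225): [(11.3166, 16.7552) (0, 27.9167) (0, 9.779)]  |A|=102.6282
7. ⊥bis P6·P5 via (5.565,29.015): [(11.3166, 16.7552) (0, 27.9167) (0, 9.779)]  |A|=102.6282
8. ⊥bis P6·P7 via (2.035,34.125): [(11.3166, 16.7552) (0, 27.9167) (0, 9.779)]  |A|=102.6282
9. ⊥bis P6·P8 via (7.23,23.795): [(11.3166, 16.7552) (0, 27.9167) (0, 9.779)]  |A|=102.6282
10. canonical 3-gon: [(11.3166, 16.7552) (0, 27.9167) (0, 9.779)]
11. shoelace: 102.6282

Area of P6's cell: 102.6282 (3 vertices)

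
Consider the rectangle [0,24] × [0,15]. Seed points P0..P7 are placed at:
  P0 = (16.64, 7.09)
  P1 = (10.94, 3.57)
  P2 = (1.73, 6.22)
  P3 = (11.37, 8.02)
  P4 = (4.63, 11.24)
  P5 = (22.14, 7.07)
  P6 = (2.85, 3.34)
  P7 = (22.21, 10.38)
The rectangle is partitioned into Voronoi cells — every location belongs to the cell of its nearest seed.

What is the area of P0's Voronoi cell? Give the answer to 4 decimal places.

Area of P0's cell: 57.2159

1. box [0,24]×[0,15]: [(0, 0) (24, 0) (24, 15) (0, 15)]
2. ⊥bis P0·P1 via (13.79,5.33): [(17.0815, 0) (24, 0) (24, 15) (7.8184, 15)]  |A|=173.2511
3. ⊥bis P0·P2 via (9.185,6.655): [(8.7899, 13.4268) (17.0815, 0) (24, 0) (24, 15) (8.6981, 15)]  |A|=172.5591
4. ⊥bis P0·P3 via (14.005,7.555): [(13.6518, 5.5537) (17.0815, 0) (24, 0) (24, 15) (15.3188, 15)]  |A|=137.8253
5. ⊥bis P0·P4 via (10.635,9.165): [(13.6518, 5.5537) (17.0815, 0) (24, 0) (24, 15) (15.3188, 15)]  |A|=137.8253
6. ⊥bis P0·P5 via (19.39,7.08): [(13.6518, 5.5537) (17.0815, 0) (19.3643, 0) (19.4188, 15) (15.3188, 15)]  |A|=68.6982
7. ⊥bis P0·P6 via (9.745,5.215): [(13.6518, 5.5537) (17.0815, 0) (19.3643, 0) (19.4188, 15) (15.3188, 15)]  |A|=68.6982
8. ⊥bis P0·P7 via (19.425,8.735): [(13.6518, 5.5537) (17.0815, 0) (19.3643, 0) (19.3962, 8.7838) (15.7245, 15) (15.3188, 15)]  |A|=57.2159
9. canonical 6-gon: [(13.6518, 5.5537) (17.0815, 0) (19.3643, 0) (19.3962, 8.7838) (15.7245, 15) (15.3188, 15)]
10. shoelace: 57.2159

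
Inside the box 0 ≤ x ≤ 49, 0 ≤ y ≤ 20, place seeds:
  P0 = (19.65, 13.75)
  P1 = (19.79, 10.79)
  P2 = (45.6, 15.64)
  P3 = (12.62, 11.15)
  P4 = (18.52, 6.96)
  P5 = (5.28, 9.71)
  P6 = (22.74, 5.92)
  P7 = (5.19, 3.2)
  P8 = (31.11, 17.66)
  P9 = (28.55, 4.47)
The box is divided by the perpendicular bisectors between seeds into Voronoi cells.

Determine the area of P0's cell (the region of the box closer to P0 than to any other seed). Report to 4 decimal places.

1. box [0,49]×[0,20]: [(0, 0) (49, 0) (49, 20) (0, 20)]
2. ⊥bis P0·P1 via (19.72,12.27): [(0, 11.3373) (49, 13.6549) (49, 20) (0, 20)]  |A|=367.692
3. ⊥bis P0·P2 via (32.625,14.695): [(0, 11.3373) (32.7567, 12.8866) (32.2386, 20) (0, 20)]  |A|=256.5439
4. ⊥bis P0·P3 via (16.135,12.45): [(16.2621, 12.1064) (32.7567, 12.8866) (32.2386, 20) (13.3427, 20)]  |A|=133.4467
5. ⊥bis P0·P4 via (19.085,10.355): [(16.2621, 12.1064) (32.7567, 12.8866) (32.2386, 20) (13.3427, 20)]  |A|=133.4467
6. ⊥bis P0·P5 via (12.465,11.73): [(16.2621, 12.1064) (32.7567, 12.8866) (32.2386, 20) (13.3427, 20)]  |A|=133.4467
7. ⊥bis P0·P6 via (21.195,9.835): [(16.2621, 12.1064) (28.4063, 12.6808) (32.6497, 14.3554) (32.2386, 20) (13.3427, 20)]  |A|=130.2406
8. ⊥bis P0·P7 via (12.42,8.475): [(16.2621, 12.1064) (28.4063, 12.6808) (32.6497, 14.3554) (32.2386, 20) (13.3427, 20)]  |A|=130.2406
9. ⊥bis P0·P8 via (25.38,15.705): [(16.2621, 12.1064) (26.4435, 12.588) (23.9146, 20) (13.3427, 20)]  |A|=80.0662
10. ⊥bis P0·P9 via (24.1,9.11): [(16.2621, 12.1064) (26.4435, 12.588) (23.9146, 20) (13.3427, 20)]  |A|=80.0662
11. canonical 4-gon: [(16.2621, 12.1064) (26.4435, 12.588) (23.9146, 20) (13.3427, 20)]
12. shoelace: 80.0662

Area of P0's cell: 80.0662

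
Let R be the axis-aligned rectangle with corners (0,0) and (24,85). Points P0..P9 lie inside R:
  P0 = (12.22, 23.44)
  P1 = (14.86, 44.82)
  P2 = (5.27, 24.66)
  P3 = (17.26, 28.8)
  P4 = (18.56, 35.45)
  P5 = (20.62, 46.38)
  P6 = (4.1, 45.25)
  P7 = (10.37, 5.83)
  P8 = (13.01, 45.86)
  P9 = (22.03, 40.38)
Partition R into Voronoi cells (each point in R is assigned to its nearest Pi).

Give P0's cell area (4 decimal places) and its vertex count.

Area of P0's cell: 162.6597 (4 vertices)

1. box [0,24]×[0,85]: [(0, 0) (24, 0) (24, 85) (0, 85)]
2. ⊥bis P0·P1 via (13.54,34.13): [(0, 35.8019) (0, 0) (24, 0) (24, 32.8384)]  |A|=823.6838
3. ⊥bis P0·P2 via (8.745,24.05): [(10.5786, 34.4957) (4.5233, 0) (24, 0) (24, 32.8384)]  |A|=556.2996
4. ⊥bis P0·P3 via (14.74,26.12): [(9.9062, 30.6652) (4.5233, 0) (24, 0) (24, 17.4128)]  |A|=421.335
5. ⊥bis P0·P4 via (15.39,29.445): [(9.9062, 30.6652) (4.5233, 0) (24, 0) (24, 17.4128)]  |A|=421.335
6. ⊥bis P0·P5 via (16.42,34.91): [(9.9062, 30.6652) (4.5233, 0) (24, 0) (24, 17.4128)]  |A|=421.335
7. ⊥bis P0·P6 via (8.16,34.345): [(9.9062, 30.6652) (4.5233, 0) (24, 0) (24, 17.4128)]  |A|=421.335
8. ⊥bis P0·P7 via (11.295,14.635): [(9.9062, 30.6652) (7.1684, 15.0685) (24, 13.3003) (24, 17.4128)]  |A|=162.6597
9. ⊥bis P0·P8 via (12.615,34.65): [(9.9062, 30.6652) (7.1684, 15.0685) (24, 13.3003) (24, 17.4128)]  |A|=162.6597
10. ⊥bis P0·P9 via (17.125,31.91): [(9.9062, 30.6652) (7.1684, 15.0685) (24, 13.3003) (24, 17.4128)]  |A|=162.6597
11. canonical 4-gon: [(9.9062, 30.6652) (7.1684, 15.0685) (24, 13.3003) (24, 17.4128)]
12. shoelace: 162.6597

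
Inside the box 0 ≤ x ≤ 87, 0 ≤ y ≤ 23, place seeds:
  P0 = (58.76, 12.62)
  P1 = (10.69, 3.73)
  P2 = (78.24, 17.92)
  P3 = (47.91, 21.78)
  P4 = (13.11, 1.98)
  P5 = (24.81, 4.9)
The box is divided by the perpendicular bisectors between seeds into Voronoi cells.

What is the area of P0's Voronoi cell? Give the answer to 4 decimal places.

Area of P0's cell: 471.5744

1. box [0,87]×[0,23]: [(0, 0) (87, 0) (87, 23) (0, 23)]
2. ⊥bis P0·P1 via (34.725,8.175): [(36.2369, 0) (87, 0) (87, 23) (31.9833, 23)]  |A|=1216.4682
3. ⊥bis P0·P2 via (68.5,15.27): [(36.2369, 0) (72.6546, 0) (66.3969, 23) (31.9833, 23)]  |A|=814.5597
4. ⊥bis P0·P3 via (53.335,17.2): [(38.8141, 0) (72.6546, 0) (66.3969, 23) (58.2316, 23)]  |A|=483.0663
5. ⊥bis P0·P4 via (35.935,7.3): [(38.8141, 0) (72.6546, 0) (66.3969, 23) (58.2316, 23)]  |A|=483.0663
6. ⊥bis P0·P5 via (41.785,8.76): [(42.7239, 4.6311) (43.777, 0) (72.6546, 0) (66.3969, 23) (58.2316, 23)]  |A|=471.5744
7. canonical 5-gon: [(42.7239, 4.6311) (43.777, 0) (72.6546, 0) (66.3969, 23) (58.2316, 23)]
8. shoelace: 471.5744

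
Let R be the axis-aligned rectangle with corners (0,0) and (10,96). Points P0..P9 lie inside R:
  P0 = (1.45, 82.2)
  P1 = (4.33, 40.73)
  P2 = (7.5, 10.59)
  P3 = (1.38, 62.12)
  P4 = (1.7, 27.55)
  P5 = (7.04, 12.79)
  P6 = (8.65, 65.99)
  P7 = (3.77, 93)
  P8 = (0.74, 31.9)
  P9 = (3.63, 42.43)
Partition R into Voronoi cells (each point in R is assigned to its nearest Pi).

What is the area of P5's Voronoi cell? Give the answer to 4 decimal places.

Area of P5's cell: 91.8256

1. box [0,10]×[0,96]: [(0, 0) (10, 0) (10, 96) (0, 96)]
2. ⊥bis P5·P0 via (4.245,47.495): [(0, 47.1531) (0, 0) (10, 0) (10, 47.9585)]  |A|=475.558
3. ⊥bis P5·P1 via (5.685,26.76): [(0, 26.2086) (0, 0) (10, 0) (10, 27.1785)]  |A|=266.9356
4. ⊥bis P5·P2 via (7.27,11.69): [(0, 26.2086) (0, 10.1699) (10, 12.2608) (10, 27.1785)]  |A|=154.782
5. ⊥bis P5·P3 via (4.21,37.455): [(0, 26.2086) (0, 10.1699) (10, 12.2608) (10, 27.1785)]  |A|=154.782
6. ⊥bis P5·P4 via (4.37,20.17): [(0, 18.589) (0, 10.1699) (10, 12.2608) (10, 22.2069)]  |A|=91.8256
7. ⊥bis P5·P6 via (7.845,39.39): [(0, 18.589) (0, 10.1699) (10, 12.2608) (10, 22.2069)]  |A|=91.8256
8. ⊥bis P5·P7 via (5.405,52.895): [(0, 18.589) (0, 10.1699) (10, 12.2608) (10, 22.2069)]  |A|=91.8256
9. ⊥bis P5·P8 via (3.89,22.345): [(0, 18.589) (0, 10.1699) (10, 12.2608) (10, 22.2069)]  |A|=91.8256
10. ⊥bis P5·P9 via (5.335,27.61): [(0, 18.589) (0, 10.1699) (10, 12.2608) (10, 22.2069)]  |A|=91.8256
11. canonical 4-gon: [(0, 18.589) (0, 10.1699) (10, 12.2608) (10, 22.2069)]
12. shoelace: 91.8256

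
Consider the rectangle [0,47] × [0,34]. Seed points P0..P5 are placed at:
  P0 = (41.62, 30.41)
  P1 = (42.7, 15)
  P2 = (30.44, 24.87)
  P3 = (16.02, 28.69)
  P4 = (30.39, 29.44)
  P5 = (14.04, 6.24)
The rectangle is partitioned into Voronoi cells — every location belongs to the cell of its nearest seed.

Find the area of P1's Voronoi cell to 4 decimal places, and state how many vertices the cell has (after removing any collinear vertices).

1. box [0,47]×[0,34]: [(0, 0) (47, 0) (47, 34) (0, 34)]
2. ⊥bis P1·P0 via (42.16,22.705): [(0, 19.7502) (0, 0) (47, 0) (47, 23.0442)]  |A|=1005.6696
3. ⊥bis P1·P2 via (36.57,19.935): [(38.5991, 22.4554) (20.5212, 0) (47, 0) (47, 23.0442)]  |A|=394.0928
4. ⊥bis P1·P3 via (29.36,21.845): [(38.5991, 22.4554) (20.5212, 0) (47, 0) (47, 23.0442)]  |A|=394.0928
5. ⊥bis P1·P4 via (36.545,22.22): [(38.5991, 22.4554) (20.5212, 0) (47, 0) (47, 23.0442)]  |A|=394.0928
6. ⊥bis P1·P5 via (28.37,10.62): [(38.5991, 22.4554) (28.5629, 9.989) (31.616, 0) (47, 0) (47, 23.0442)]  |A|=338.6797
7. canonical 5-gon: [(38.5991, 22.4554) (28.5629, 9.989) (31.616, 0) (47, 0) (47, 23.0442)]
8. shoelace: 338.6797

Area of P1's cell: 338.6797 (5 vertices)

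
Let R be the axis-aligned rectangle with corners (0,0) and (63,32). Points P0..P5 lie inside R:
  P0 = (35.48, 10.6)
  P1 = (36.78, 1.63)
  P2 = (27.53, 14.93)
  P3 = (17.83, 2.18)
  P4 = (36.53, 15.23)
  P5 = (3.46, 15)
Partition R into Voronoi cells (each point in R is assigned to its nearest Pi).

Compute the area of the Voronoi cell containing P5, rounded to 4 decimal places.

1. box [0,63]×[0,32]: [(0, 0) (63, 0) (63, 32) (0, 32)]
2. ⊥bis P5·P0 via (19.47,12.8): [(0, 0) (17.7111, 0) (22.1084, 32) (0, 32)]  |A|=637.1112
3. ⊥bis P5·P1 via (20.12,8.315): [(0, 0) (16.7835, 0) (18.1942, 3.5156) (22.1084, 32) (0, 32)]  |A|=635.4807
4. ⊥bis P5·P2 via (15.495,14.965): [(0, 0) (15.4515, 0) (15.5445, 32) (0, 32)]  |A|=495.9363
5. ⊥bis P5·P3 via (10.645,8.59): [(0, 0) (2.9815, 0) (15.4923, 14.0233) (15.5445, 32) (0, 32)]  |A|=408.5014
6. ⊥bis P5·P4 via (19.995,15.115): [(0, 0) (2.9815, 0) (15.4923, 14.0233) (15.5445, 32) (0, 32)]  |A|=408.5014
7. canonical 5-gon: [(0, 0) (2.9815, 0) (15.4923, 14.0233) (15.5445, 32) (0, 32)]
8. shoelace: 408.5014

Area of P5's cell: 408.5014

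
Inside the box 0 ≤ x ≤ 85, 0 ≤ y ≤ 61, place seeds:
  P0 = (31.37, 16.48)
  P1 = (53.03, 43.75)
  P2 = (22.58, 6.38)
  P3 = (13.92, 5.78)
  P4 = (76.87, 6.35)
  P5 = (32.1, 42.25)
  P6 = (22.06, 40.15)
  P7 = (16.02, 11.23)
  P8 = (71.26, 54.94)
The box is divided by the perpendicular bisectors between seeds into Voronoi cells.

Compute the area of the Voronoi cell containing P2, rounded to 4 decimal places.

Area of P2's cell: 176.2151

1. box [0,85]×[0,61]: [(0, 0) (85, 0) (85, 61) (0, 61)]
2. ⊥bis P2·P0 via (26.975,11.43): [(0, 34.9063) (0, 0) (40.1084, 0)]  |A|=700.018
3. ⊥bis P2·P1 via (37.805,25.065): [(0, 34.9063) (0, 0) (40.1084, 0)]  |A|=700.018
4. ⊥bis P2·P3 via (18.25,6.08): [(17.2957, 19.8539) (18.6712, 0) (40.1084, 0)]  |A|=212.8057
5. ⊥bis P2·P4 via (49.725,6.365): [(17.2957, 19.8539) (18.6712, 0) (40.1084, 0)]  |A|=212.8057
6. ⊥bis P2·P5 via (27.34,24.315): [(17.2957, 19.8539) (18.6712, 0) (40.1084, 0)]  |A|=212.8057
7. ⊥bis P2·P6 via (22.32,23.265): [(17.2957, 19.8539) (18.6712, 0) (40.1084, 0)]  |A|=212.8057
8. ⊥bis P2·P7 via (19.3,8.805): [(23.4858, 14.4666) (18.1673, 7.273) (18.6712, 0) (40.1084, 0)]  |A|=176.2151
9. ⊥bis P2·P8 via (46.92,30.66): [(23.4858, 14.4666) (18.1673, 7.273) (18.6712, 0) (40.1084, 0)]  |A|=176.2151
10. canonical 4-gon: [(23.4858, 14.4666) (18.1673, 7.273) (18.6712, 0) (40.1084, 0)]
11. shoelace: 176.2151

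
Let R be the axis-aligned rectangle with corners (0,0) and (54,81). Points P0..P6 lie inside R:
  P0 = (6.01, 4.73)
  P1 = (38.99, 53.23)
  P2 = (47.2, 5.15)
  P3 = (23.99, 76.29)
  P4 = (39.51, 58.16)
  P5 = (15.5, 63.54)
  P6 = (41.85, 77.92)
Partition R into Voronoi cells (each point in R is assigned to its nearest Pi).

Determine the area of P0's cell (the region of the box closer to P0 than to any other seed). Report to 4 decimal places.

Area of P0's cell: 867.0361

1. box [0,54]×[0,81]: [(0, 0) (54, 0) (54, 81) (0, 81)]
2. ⊥bis P0·P1 via (22.5,28.98): [(0, 44.28) (0, 0) (54, 0) (54, 7.56)]  |A|=1399.68
3. ⊥bis P0·P2 via (26.605,4.94): [(26.3868, 26.337) (0, 44.28) (0, 0) (26.6554, 0)]  |A|=935.215
4. ⊥bis P0·P3 via (15,40.51): [(26.3868, 26.337) (0.0026, 44.2782) (0, 44.2789) (0, 0) (26.6554, 0)]  |A|=935.215
5. ⊥bis P0·P4 via (22.76,31.445): [(26.3868, 26.337) (0.0026, 44.2782) (0, 44.2789) (0, 0) (26.6554, 0)]  |A|=935.215
6. ⊥bis P0·P5 via (10.755,34.135): [(26.3868, 26.337) (16.2147, 33.254) (0, 35.8705) (0, 0) (26.6554, 0)]  |A|=867.0361
7. ⊥bis P0·P6 via (23.93,41.325): [(26.3868, 26.337) (16.2147, 33.254) (0, 35.8705) (0, 0) (26.6554, 0)]  |A|=867.0361
8. canonical 5-gon: [(26.3868, 26.337) (16.2147, 33.254) (0, 35.8705) (0, 0) (26.6554, 0)]
9. shoelace: 867.0361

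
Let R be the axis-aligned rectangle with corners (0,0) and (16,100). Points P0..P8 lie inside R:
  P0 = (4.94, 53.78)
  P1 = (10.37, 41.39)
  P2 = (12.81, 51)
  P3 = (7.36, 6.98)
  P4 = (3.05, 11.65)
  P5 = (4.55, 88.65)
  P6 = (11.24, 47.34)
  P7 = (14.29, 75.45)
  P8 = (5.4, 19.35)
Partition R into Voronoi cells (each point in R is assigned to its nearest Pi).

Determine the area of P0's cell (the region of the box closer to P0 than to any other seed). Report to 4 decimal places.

1. box [0,16]×[0,100]: [(0, 0) (16, 0) (16, 100) (0, 100)]
2. ⊥bis P0·P1 via (7.655,47.585): [(0, 44.2301) (16, 51.2423) (16, 100) (0, 100)]  |A|=836.2208
3. ⊥bis P0·P2 via (8.875,52.39): [(0, 44.2301) (7.0903, 47.3375) (16, 72.5604) (16, 100) (0, 100)]  |A|=741.2511
4. ⊥bis P0·P3 via (6.15,30.38): [(0, 44.2301) (7.0903, 47.3375) (16, 72.5604) (16, 100) (0, 100)]  |A|=741.2511
5. ⊥bis P0·P4 via (3.995,32.715): [(0, 44.2301) (7.0903, 47.3375) (16, 72.5604) (16, 100) (0, 100)]  |A|=741.2511
6. ⊥bis P0·P5 via (4.745,71.215): [(0, 71.1619) (0, 44.2301) (7.0903, 47.3375) (15.5675, 71.336)]  |A|=281.5373
7. ⊥bis P0·P6 via (8.09,50.56): [(0, 71.1619) (0, 44.2301) (2.9338, 45.5159) (8.3017, 50.7671) (15.5675, 71.336)]  |A|=275.5132
8. ⊥bis P0·P7 via (9.615,64.615): [(0, 68.7636) (0, 44.2301) (2.9338, 45.5159) (8.3017, 50.7671) (12.7201, 63.2752)]  |A|=197.7643
9. ⊥bis P0·P8 via (5.17,36.565): [(0, 68.7636) (0, 44.2301) (2.9338, 45.5159) (8.3017, 50.7671) (12.7201, 63.2752)]  |A|=197.7643
10. canonical 5-gon: [(0, 68.7636) (0, 44.2301) (2.9338, 45.5159) (8.3017, 50.7671) (12.7201, 63.2752)]
11. shoelace: 197.7643

Area of P0's cell: 197.7643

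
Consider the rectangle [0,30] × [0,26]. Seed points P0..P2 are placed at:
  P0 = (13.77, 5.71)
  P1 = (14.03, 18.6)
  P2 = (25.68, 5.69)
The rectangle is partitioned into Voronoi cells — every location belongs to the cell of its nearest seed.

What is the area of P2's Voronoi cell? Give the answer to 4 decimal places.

Area of P2's cell: 171.2139

1. box [0,30]×[0,26]: [(0, 0) (30, 0) (30, 26) (0, 26)]
2. ⊥bis P2·P0 via (19.725,5.7): [(19.7154, 0) (30, 0) (30, 26) (19.7591, 26)]  |A|=266.8313
3. ⊥bis P2·P1 via (19.855,12.145): [(19.7356, 12.0373) (19.7154, 0) (30, 0) (30, 21.2999)]  |A|=171.2139
4. canonical 4-gon: [(19.7356, 12.0373) (19.7154, 0) (30, 0) (30, 21.2999)]
5. shoelace: 171.2139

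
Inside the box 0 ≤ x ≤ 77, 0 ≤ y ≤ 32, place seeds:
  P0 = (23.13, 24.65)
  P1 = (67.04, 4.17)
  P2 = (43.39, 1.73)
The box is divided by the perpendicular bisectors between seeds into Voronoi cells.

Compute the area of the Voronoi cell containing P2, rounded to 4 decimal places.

1. box [0,77]×[0,32]: [(0, 0) (77, 0) (77, 32) (0, 32)]
2. ⊥bis P2·P0 via (33.26,13.19): [(18.3382, 0) (77, 0) (77, 32) (54.5396, 32)]  |A|=1297.9541
3. ⊥bis P2·P1 via (55.215,2.95): [(52.4119, 30.1192) (18.3382, 0) (55.5194, 0)]  |A|=559.9331
4. canonical 3-gon: [(52.4119, 30.1192) (18.3382, 0) (55.5194, 0)]
5. shoelace: 559.9331

Area of P2's cell: 559.9331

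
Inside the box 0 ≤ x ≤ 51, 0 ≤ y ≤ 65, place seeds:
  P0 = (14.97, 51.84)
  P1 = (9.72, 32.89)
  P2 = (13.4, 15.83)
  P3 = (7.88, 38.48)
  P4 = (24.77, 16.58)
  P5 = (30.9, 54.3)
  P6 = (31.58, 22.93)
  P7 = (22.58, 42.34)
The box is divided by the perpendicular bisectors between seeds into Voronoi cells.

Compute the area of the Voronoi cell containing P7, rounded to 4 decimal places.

Area of P7's cell: 282.0971

1. box [0,51]×[0,65]: [(0, 0) (51, 0) (51, 65) (0, 65)]
2. ⊥bis P7·P0 via (18.775,47.09): [(0, 32.0502) (0, 0) (51, 0) (51, 65) (41.1331, 65)]  |A|=2637.3374
3. ⊥bis P7·P1 via (16.15,37.615): [(12.7399, 42.2556) (43.7909, 0) (51, 0) (51, 65) (41.1331, 65)]  |A|=1507.9738
4. ⊥bis P7·P2 via (17.99,29.085): [(12.7399, 42.2556) (23.9295, 27.0282) (51, 17.6542) (51, 65) (41.1331, 65)]  |A|=1171.5961
5. ⊥bis P7·P3 via (15.23,40.41): [(14.3969, 43.5829) (15.8605, 38.009) (23.9295, 27.0282) (51, 17.6542) (51, 65) (41.1331, 65)]  |A|=1166.007
6. ⊥bis P7·P4 via (23.675,29.46): [(14.3969, 43.5829) (15.8605, 38.009) (22.2327, 29.3374) (51, 31.783) (51, 65) (41.1331, 65)]  |A|=939.4801
7. ⊥bis P7·P5 via (26.74,48.32): [(23.2989, 50.7138) (14.3969, 43.5829) (15.8605, 38.009) (22.2327, 29.3374) (50.565, 31.7461)]  |A|=404.2967
8. ⊥bis P7·P6 via (27.08,32.635): [(40.4053, 38.8137) (23.2989, 50.7138) (14.3969, 43.5829) (15.8605, 38.009) (21.6572, 30.1206)]  |A|=282.0971
9. canonical 5-gon: [(40.4053, 38.8137) (23.2989, 50.7138) (14.3969, 43.5829) (15.8605, 38.009) (21.6572, 30.1206)]
10. shoelace: 282.0971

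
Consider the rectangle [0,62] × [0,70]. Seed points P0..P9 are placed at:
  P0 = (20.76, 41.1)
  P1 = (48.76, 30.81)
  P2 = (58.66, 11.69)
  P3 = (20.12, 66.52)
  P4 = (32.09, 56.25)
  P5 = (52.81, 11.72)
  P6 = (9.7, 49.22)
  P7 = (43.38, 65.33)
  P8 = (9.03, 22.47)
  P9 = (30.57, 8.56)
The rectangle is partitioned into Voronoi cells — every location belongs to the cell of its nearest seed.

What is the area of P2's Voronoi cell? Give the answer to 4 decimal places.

1. box [0,62]×[0,70]: [(0, 0) (62, 0) (62, 70) (0, 70)]
2. ⊥bis P2·P0 via (39.71,26.395): [(19.2278, 0) (62, 0) (62, 55.1196)]  |A|=1178.7948
3. ⊥bis P2·P1 via (53.71,21.25): [(23.6326, 5.6765) (19.2278, 0) (62, 0) (62, 25.5424)]  |A|=611.3952
4. ⊥bis P2·P3 via (39.39,39.105): [(23.6326, 5.6765) (19.2278, 0) (62, 0) (62, 25.5424)]  |A|=611.3952
5. ⊥bis P2·P4 via (45.375,33.97): [(23.6326, 5.6765) (19.2278, 0) (62, 0) (62, 25.5424)]  |A|=611.3952
6. ⊥bis P2·P5 via (55.735,11.705): [(55.7895, 22.3267) (55.675, 0) (62, 0) (62, 25.5424)]  |A|=149.9245
7. ⊥bis P2·P6 via (34.18,30.455): [(55.7895, 22.3267) (55.675, 0) (62, 0) (62, 25.5424)]  |A|=149.9245
8. ⊥bis P2·P7 via (51.02,38.51): [(55.7895, 22.3267) (55.675, 0) (62, 0) (62, 25.5424)]  |A|=149.9245
9. ⊥bis P2·P8 via (33.845,17.08): [(55.7895, 22.3267) (55.675, 0) (62, 0) (62, 25.5424)]  |A|=149.9245
10. ⊥bis P2·P9 via (44.615,10.125): [(55.7895, 22.3267) (55.675, 0) (62, 0) (62, 25.5424)]  |A|=149.9245
11. canonical 4-gon: [(55.7895, 22.3267) (55.675, 0) (62, 0) (62, 25.5424)]
12. shoelace: 149.9245

Area of P2's cell: 149.9245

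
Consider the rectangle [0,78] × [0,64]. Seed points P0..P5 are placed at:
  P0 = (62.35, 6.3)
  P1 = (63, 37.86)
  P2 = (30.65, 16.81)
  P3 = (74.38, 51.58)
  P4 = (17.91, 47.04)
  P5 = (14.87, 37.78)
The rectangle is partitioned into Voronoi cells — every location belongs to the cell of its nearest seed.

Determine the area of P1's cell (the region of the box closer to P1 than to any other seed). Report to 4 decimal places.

Area of P1's cell: 1016.4584

1. box [0,78]×[0,64]: [(0, 0) (78, 0) (78, 64) (0, 64)]
2. ⊥bis P1·P0 via (62.675,22.08): [(0, 23.3708) (78, 21.7644) (78, 64) (0, 64)]  |A|=3231.727
3. ⊥bis P1·P2 via (46.825,27.335): [(50.0756, 22.3395) (78, 21.7644) (78, 64) (22.9672, 64)]  |A|=1736.0494
4. ⊥bis P1·P3 via (68.69,44.72): [(50.0756, 22.3395) (78, 21.7644) (78, 36.9979) (45.4456, 64) (22.9672, 64)]  |A|=1296.5297
5. ⊥bis P1·P4 via (40.455,42.45): [(39.6292, 38.3937) (50.0756, 22.3395) (78, 21.7644) (78, 36.9979) (45.4456, 64) (44.8424, 64)]  |A|=1016.4584
6. ⊥bis P1·P5 via (38.935,37.82): [(39.6292, 38.3937) (50.0756, 22.3395) (78, 21.7644) (78, 36.9979) (45.4456, 64) (44.8424, 64)]  |A|=1016.4584
7. canonical 6-gon: [(39.6292, 38.3937) (50.0756, 22.3395) (78, 21.7644) (78, 36.9979) (45.4456, 64) (44.8424, 64)]
8. shoelace: 1016.4584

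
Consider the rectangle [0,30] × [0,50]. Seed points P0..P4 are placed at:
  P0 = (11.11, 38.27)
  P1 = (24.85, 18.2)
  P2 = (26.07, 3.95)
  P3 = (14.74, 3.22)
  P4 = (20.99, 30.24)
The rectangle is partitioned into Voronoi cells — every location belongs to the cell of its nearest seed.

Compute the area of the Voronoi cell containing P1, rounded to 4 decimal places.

1. box [0,30]×[0,50]: [(0, 0) (30, 0) (30, 50) (0, 50)]
2. ⊥bis P1·P0 via (17.98,28.235): [(0, 15.9258) (0, 0) (30, 0) (30, 36.4639)]  |A|=785.8464
3. ⊥bis P1·P2 via (25.46,11.075): [(0, 15.9258) (0, 8.8953) (30, 11.4637) (30, 36.4639)]  |A|=480.4621
4. ⊥bis P1·P3 via (19.795,10.71): [(5.9903, 20.0268) (19.9528, 10.6035) (30, 11.4637) (30, 36.4639)]  |A|=353.4684
5. ⊥bis P1·P4 via (22.92,24.22): [(7.2303, 19.1899) (19.9528, 10.6035) (30, 11.4637) (30, 26.4898)]  |A|=219.677
6. canonical 4-gon: [(7.2303, 19.1899) (19.9528, 10.6035) (30, 11.4637) (30, 26.4898)]
7. shoelace: 219.677

Area of P1's cell: 219.6770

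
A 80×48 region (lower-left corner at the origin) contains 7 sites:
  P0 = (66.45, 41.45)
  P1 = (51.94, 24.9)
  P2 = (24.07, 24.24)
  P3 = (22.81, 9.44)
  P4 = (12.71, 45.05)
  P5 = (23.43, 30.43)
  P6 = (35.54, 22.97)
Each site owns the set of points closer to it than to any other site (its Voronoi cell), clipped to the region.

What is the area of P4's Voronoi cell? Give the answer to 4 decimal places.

Area of P4's cell: 376.8556

1. box [0,80]×[0,48]: [(0, 0) (80, 0) (80, 48) (0, 48)]
2. ⊥bis P4·P0 via (39.58,43.25): [(0, 0) (36.6827, 0) (39.8982, 48) (0, 48)]  |A|=1837.942
3. ⊥bis P4·P1 via (32.325,34.975): [(0, 0) (14.3605, 0) (39.0151, 48) (0, 48)]  |A|=1281.0158
4. ⊥bis P4·P2 via (18.39,34.645): [(0, 24.6061) (37.5191, 45.0874) (39.0151, 48) (0, 48)]  |A|=495.6774
5. ⊥bis P4·P3 via (17.76,27.245): [(0, 24.6061) (37.5191, 45.0874) (39.0151, 48) (0, 48)]  |A|=495.6774
6. ⊥bis P4·P5 via (18.07,37.74): [(0, 24.6061) (0.6178, 24.9433) (32.0626, 48) (0, 48)]  |A|=376.8556
7. ⊥bis P4·P6 via (24.125,34.01): [(0, 24.6061) (0.6178, 24.9433) (32.0626, 48) (0, 48)]  |A|=376.8556
8. canonical 4-gon: [(0, 24.6061) (0.6178, 24.9433) (32.0626, 48) (0, 48)]
9. shoelace: 376.8556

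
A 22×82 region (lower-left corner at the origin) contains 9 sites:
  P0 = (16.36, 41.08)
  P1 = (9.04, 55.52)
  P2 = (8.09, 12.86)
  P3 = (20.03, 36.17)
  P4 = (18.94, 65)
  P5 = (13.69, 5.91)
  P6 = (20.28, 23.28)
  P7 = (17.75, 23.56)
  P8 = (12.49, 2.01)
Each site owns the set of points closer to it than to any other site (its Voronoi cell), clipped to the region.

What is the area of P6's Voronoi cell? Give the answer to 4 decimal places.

1. box [0,22]×[0,82]: [(0, 0) (22, 0) (22, 82) (0, 82)]
2. ⊥bis P6·P0 via (18.32,32.18): [(0, 28.1455) (0, 0) (22, 0) (22, 32.9904)]  |A|=672.495
3. ⊥bis P6·P1 via (14.66,39.4): [(0, 28.1455) (0, 0) (22, 0) (22, 32.9904)]  |A|=672.495
4. ⊥bis P6·P2 via (14.185,18.07): [(4.6897, 29.1783) (22, 8.9275) (22, 32.9904)]  |A|=208.2686
5. ⊥bis P6·P3 via (20.155,29.725): [(5.9185, 29.4489) (4.6897, 29.1783) (22, 8.9275) (22, 29.7608)]  |A|=182.2999
6. ⊥bis P6·P4 via (19.61,44.14): [(5.9185, 29.4489) (4.6897, 29.1783) (22, 8.9275) (22, 29.7608)]  |A|=182.2999
7. ⊥bis P6·P5 via (16.985,14.595): [(5.9185, 29.4489) (4.6897, 29.1783) (17.2372, 14.4993) (22, 12.6924) (22, 29.7608)]  |A|=173.3343
8. ⊥bis P6·P7 via (19.015,23.42): [(19.7118, 29.7164) (17.9959, 14.2115) (22, 12.6924) (22, 29.7608)]  |A|=51.8729
9. ⊥bis P6·P8 via (16.385,12.645): [(19.7118, 29.7164) (17.9959, 14.2115) (22, 12.6924) (22, 29.7608)]  |A|=51.8729
10. canonical 4-gon: [(19.7118, 29.7164) (17.9959, 14.2115) (22, 12.6924) (22, 29.7608)]
11. shoelace: 51.8729

Area of P6's cell: 51.8729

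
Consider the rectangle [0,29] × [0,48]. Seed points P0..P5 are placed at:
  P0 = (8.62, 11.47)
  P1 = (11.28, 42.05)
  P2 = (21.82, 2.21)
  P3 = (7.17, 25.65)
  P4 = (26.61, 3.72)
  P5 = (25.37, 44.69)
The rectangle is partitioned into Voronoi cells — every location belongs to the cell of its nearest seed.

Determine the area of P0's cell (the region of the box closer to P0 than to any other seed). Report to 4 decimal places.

Area of P0's cell: 319.9759

1. box [0,29]×[0,48]: [(0, 0) (29, 0) (29, 48) (0, 48)]
2. ⊥bis P0·P1 via (9.95,26.76): [(0, 27.6255) (0, 0) (29, 0) (29, 25.1029)]  |A|=764.5623
3. ⊥bis P0·P2 via (15.22,6.84): [(28.0874, 25.1823) (0, 27.6255) (0, 0) (10.4216, 0)]  |A|=519.1849
4. ⊥bis P0·P3 via (7.895,18.56): [(24.6432, 20.2726) (0, 17.7527) (0, 0) (10.4216, 0)]  |A|=324.3782
5. ⊥bis P0·P4 via (17.615,7.595): [(20.5833, 14.4853) (23.0043, 20.105) (0, 17.7527) (0, 0) (10.4216, 0)]  |A|=319.9759
6. ⊥bis P0·P5 via (16.995,28.08): [(20.5833, 14.4853) (23.0043, 20.105) (0, 17.7527) (0, 0) (10.4216, 0)]  |A|=319.9759
7. canonical 5-gon: [(20.5833, 14.4853) (23.0043, 20.105) (0, 17.7527) (0, 0) (10.4216, 0)]
8. shoelace: 319.9759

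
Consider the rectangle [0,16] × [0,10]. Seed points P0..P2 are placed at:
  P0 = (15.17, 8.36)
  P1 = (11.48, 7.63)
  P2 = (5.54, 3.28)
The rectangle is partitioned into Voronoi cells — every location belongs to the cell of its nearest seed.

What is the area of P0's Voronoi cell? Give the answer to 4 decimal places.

Area of P0's cell: 20.8249

1. box [0,16]×[0,10]: [(0, 0) (16, 0) (16, 10) (0, 10)]
2. ⊥bis P0·P1 via (13.325,7.995): [(14.9067, 0) (16, 0) (16, 10) (12.9283, 10)]  |A|=20.8249
3. ⊥bis P0·P2 via (10.355,5.82): [(14.9067, 0) (16, 0) (16, 10) (12.9283, 10)]  |A|=20.8249
4. canonical 4-gon: [(14.9067, 0) (16, 0) (16, 10) (12.9283, 10)]
5. shoelace: 20.8249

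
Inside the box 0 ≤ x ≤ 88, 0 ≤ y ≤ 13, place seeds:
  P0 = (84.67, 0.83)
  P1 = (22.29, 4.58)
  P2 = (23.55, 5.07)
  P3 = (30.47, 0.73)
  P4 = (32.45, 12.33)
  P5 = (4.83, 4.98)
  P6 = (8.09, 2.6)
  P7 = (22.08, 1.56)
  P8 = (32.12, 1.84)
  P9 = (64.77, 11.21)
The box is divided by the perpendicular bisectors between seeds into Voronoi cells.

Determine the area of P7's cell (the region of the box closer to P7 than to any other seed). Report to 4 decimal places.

1. box [0,88]×[0,13]: [(0, 0) (88, 0) (88, 13) (0, 13)]
2. ⊥bis P7·P0 via (53.375,1.195): [(0, 0) (53.3611, 0) (53.5127, 13) (0, 13)]  |A|=694.6794
3. ⊥bis P7·P1 via (22.185,3.07): [(0, 4.6127) (0, 0) (53.3611, 0) (53.3716, 0.9014)]  |A|=147.1424
4. ⊥bis P7·P2 via (22.815,3.315): [(23.6419, 2.9687) (0, 4.6127) (0, 0) (30.7304, 0)]  |A|=100.1407
5. ⊥bis P7·P3 via (26.275,1.145): [(26.3435, 1.8373) (23.6419, 2.9687) (0, 4.6127) (0, 0) (26.1617, 0)]  |A|=95.9437
6. ⊥bis P7·P4 via (27.265,6.945): [(26.3435, 1.8373) (23.6419, 2.9687) (0, 4.6127) (0, 0) (26.1617, 0)]  |A|=95.9437
7. ⊥bis P7·P5 via (13.455,3.27): [(26.3435, 1.8373) (23.6419, 2.9687) (13.5346, 3.6715) (12.8067, 0) (26.1617, 0)]  |A|=41.2184
8. ⊥bis P7·P6 via (15.085,2.08): [(26.3435, 1.8373) (23.6419, 2.9687) (15.1947, 3.5561) (14.9304, 0) (26.1617, 0)]  |A|=34.3528
9. ⊥bis P7·P8 via (27.1,1.7): [(26.3435, 1.8373) (23.6419, 2.9687) (15.1947, 3.5561) (14.9304, 0) (26.1617, 0)]  |A|=34.3528
10. ⊥bis P7·P9 via (43.425,6.385): [(26.3435, 1.8373) (23.6419, 2.9687) (15.1947, 3.5561) (14.9304, 0) (26.1617, 0)]  |A|=34.3528
11. canonical 5-gon: [(26.3435, 1.8373) (23.6419, 2.9687) (15.1947, 3.5561) (14.9304, 0) (26.1617, 0)]
12. shoelace: 34.3528

Area of P7's cell: 34.3528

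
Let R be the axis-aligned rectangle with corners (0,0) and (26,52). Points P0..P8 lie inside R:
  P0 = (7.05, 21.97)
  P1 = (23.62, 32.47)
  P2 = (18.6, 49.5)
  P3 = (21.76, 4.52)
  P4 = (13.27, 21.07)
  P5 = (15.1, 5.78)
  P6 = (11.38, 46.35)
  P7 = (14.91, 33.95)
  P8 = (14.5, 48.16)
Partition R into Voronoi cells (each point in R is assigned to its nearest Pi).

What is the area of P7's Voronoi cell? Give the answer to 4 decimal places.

Area of P7's cell: 181.6218

1. box [0,26]×[0,52]: [(0, 0) (26, 0) (26, 52) (0, 52)]
2. ⊥bis P7·P0 via (10.98,27.96): [(0, 35.1639) (26, 18.1055) (26, 52) (0, 52)]  |A|=659.498
3. ⊥bis P7·P1 via (19.265,33.21): [(0, 35.1639) (17.6314, 23.5961) (22.4578, 52) (0, 52)]  |A|=467.3669
4. ⊥bis P7·P2 via (16.755,41.725): [(0, 45.7009) (0, 35.1639) (17.6314, 23.5961) (20.5585, 40.8224)]  |A|=277.1056
5. ⊥bis P7·P3 via (18.335,19.235): [(0, 45.7009) (0, 35.1639) (17.6314, 23.5961) (20.5585, 40.8224)]  |A|=277.1056
6. ⊥bis P7·P4 via (14.09,27.51): [(0, 45.7009) (0, 35.1639) (11.0821, 27.893) (18.2074, 26.9857) (20.5585, 40.8224)]  |A|=264.7681
7. ⊥bis P7·P5 via (15.005,19.865): [(0, 45.7009) (0, 35.1639) (11.0821, 27.893) (18.2074, 26.9857) (20.5585, 40.8224)]  |A|=264.7681
8. ⊥bis P7·P6 via (13.145,40.15): [(17.8035, 41.4762) (0, 36.4079) (0, 35.1639) (11.0821, 27.893) (18.2074, 26.9857) (20.5585, 40.8224)]  |A|=182.0437
9. ⊥bis P7·P8 via (14.705,41.055): [(19.0501, 41.1804) (16.5066, 41.107) (0, 36.4079) (0, 35.1639) (11.0821, 27.893) (18.2074, 26.9857) (20.5585, 40.8224)]  |A|=181.6218
10. canonical 7-gon: [(19.0501, 41.1804) (16.5066, 41.107) (0, 36.4079) (0, 35.1639) (11.0821, 27.893) (18.2074, 26.9857) (20.5585, 40.8224)]
11. shoelace: 181.6218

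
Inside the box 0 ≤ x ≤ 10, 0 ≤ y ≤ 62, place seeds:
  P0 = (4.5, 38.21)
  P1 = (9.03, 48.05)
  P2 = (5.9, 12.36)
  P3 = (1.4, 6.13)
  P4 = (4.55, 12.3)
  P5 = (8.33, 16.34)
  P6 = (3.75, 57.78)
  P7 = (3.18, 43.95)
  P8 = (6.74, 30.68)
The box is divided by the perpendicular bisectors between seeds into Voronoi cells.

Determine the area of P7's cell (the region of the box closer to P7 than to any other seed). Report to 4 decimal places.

Area of P7's cell: 58.6242

1. box [0,10]×[0,62]: [(0, 0) (10, 0) (10, 62) (0, 62)]
2. ⊥bis P7·P0 via (3.84,41.08): [(0, 40.1969) (10, 42.4966) (10, 62) (0, 62)]  |A|=206.5324
3. ⊥bis P7·P1 via (6.105,46): [(0, 54.7108) (0, 40.1969) (8.7602, 42.2115)]  |A|=63.5722
4. ⊥bis P7·P2 via (4.54,28.155): [(0, 54.7108) (0, 40.1969) (8.7602, 42.2115)]  |A|=63.5722
5. ⊥bis P7·P3 via (2.29,25.04): [(0, 54.7108) (0, 40.1969) (8.7602, 42.2115)]  |A|=63.5722
6. ⊥bis P7·P4 via (3.865,28.125): [(0, 54.7108) (0, 40.1969) (8.7602, 42.2115)]  |A|=63.5722
7. ⊥bis P7·P5 via (5.755,30.145): [(0, 54.7108) (0, 40.1969) (8.7602, 42.2115)]  |A|=63.5722
8. ⊥bis P7·P6 via (3.465,50.865): [(2.6724, 50.8977) (0, 51.0078) (0, 40.1969) (8.7602, 42.2115)]  |A|=58.6242
9. ⊥bis P7·P8 via (4.96,37.315): [(2.6724, 50.8977) (0, 51.0078) (0, 40.1969) (8.7602, 42.2115)]  |A|=58.6242
10. canonical 4-gon: [(2.6724, 50.8977) (0, 51.0078) (0, 40.1969) (8.7602, 42.2115)]
11. shoelace: 58.6242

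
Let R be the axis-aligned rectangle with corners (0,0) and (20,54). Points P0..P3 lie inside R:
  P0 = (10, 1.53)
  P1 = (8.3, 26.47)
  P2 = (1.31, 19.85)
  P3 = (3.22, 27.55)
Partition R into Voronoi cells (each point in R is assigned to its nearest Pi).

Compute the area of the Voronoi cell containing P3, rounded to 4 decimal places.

1. box [0,20]×[0,54]: [(0, 0) (20, 0) (20, 54) (0, 54)]
2. ⊥bis P3·P0 via (6.61,14.54): [(0, 12.8176) (20, 18.029) (20, 54) (0, 54)]  |A|=771.5334
3. ⊥bis P3·P1 via (5.76,27.01): [(0, 12.8176) (2.9036, 13.5742) (11.498, 54) (0, 54)]  |A|=292.1965
4. ⊥bis P3·P2 via (2.265,23.7): [(0, 24.2618) (4.9165, 23.0423) (11.498, 54) (0, 54)]  |A|=251.0798
5. canonical 4-gon: [(0, 24.2618) (4.9165, 23.0423) (11.498, 54) (0, 54)]
6. shoelace: 251.0798

Area of P3's cell: 251.0798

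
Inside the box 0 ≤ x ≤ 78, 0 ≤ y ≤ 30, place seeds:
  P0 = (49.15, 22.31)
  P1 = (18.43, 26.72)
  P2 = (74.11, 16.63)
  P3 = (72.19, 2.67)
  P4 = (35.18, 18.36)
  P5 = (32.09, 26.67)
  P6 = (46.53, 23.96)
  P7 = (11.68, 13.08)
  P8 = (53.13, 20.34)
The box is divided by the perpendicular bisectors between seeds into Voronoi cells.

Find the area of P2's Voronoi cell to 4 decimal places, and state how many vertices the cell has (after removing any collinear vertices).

1. box [0,78]×[0,30]: [(0, 0) (78, 0) (78, 30) (0, 30)]
2. ⊥bis P2·P0 via (61.63,19.47): [(57.1993, 0) (78, 0) (78, 30) (64.0262, 30)]  |A|=521.6163
3. ⊥bis P2·P1 via (46.27,21.675): [(57.1993, 0) (78, 0) (78, 30) (64.0262, 30)]  |A|=521.6163
4. ⊥bis P2·P3 via (73.15,9.65): [(59.8128, 11.4843) (78, 8.983) (78, 30) (64.0262, 30)]  |A|=320.4877
5. ⊥bis P2·P4 via (54.645,17.495): [(59.8128, 11.4843) (78, 8.983) (78, 30) (64.0262, 30)]  |A|=320.4877
6. ⊥bis P2·P5 via (53.1,21.65): [(59.8128, 11.4843) (78, 8.983) (78, 30) (64.0262, 30)]  |A|=320.4877
7. ⊥bis P2·P6 via (60.32,20.295): [(59.8128, 11.4843) (78, 8.983) (78, 30) (64.0262, 30)]  |A|=320.4877
8. ⊥bis P2·P7 via (42.895,14.855): [(59.8128, 11.4843) (78, 8.983) (78, 30) (64.0262, 30)]  |A|=320.4877
9. ⊥bis P2·P8 via (63.62,18.485): [(62.321, 11.1394) (78, 8.983) (78, 30) (65.6563, 30)]  |A|=281.1682
10. canonical 4-gon: [(62.321, 11.1394) (78, 8.983) (78, 30) (65.6563, 30)]
11. shoelace: 281.1682

Area of P2's cell: 281.1682 (4 vertices)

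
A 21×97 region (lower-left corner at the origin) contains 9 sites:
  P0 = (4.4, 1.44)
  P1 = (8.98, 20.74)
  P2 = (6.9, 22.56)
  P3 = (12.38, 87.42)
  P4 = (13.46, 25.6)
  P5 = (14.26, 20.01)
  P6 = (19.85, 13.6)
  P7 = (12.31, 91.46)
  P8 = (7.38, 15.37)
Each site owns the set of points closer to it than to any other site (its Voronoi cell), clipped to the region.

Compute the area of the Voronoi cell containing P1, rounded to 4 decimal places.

Area of P1's cell: 24.3895

1. box [0,21]×[0,97]: [(0, 0) (21, 0) (21, 97) (0, 97)]
2. ⊥bis P1·P0 via (6.69,11.09): [(0, 12.6776) (21, 7.6942) (21, 97) (0, 97)]  |A|=1823.0968
3. ⊥bis P1·P2 via (7.94,21.65): [(0.0738, 12.6601) (21, 7.6942) (21, 36.5757)]  |A|=302.1906
4. ⊥bis P1·P3 via (10.68,54.08): [(0.0738, 12.6601) (21, 7.6942) (21, 36.5757)]  |A|=302.1906
5. ⊥bis P1·P4 via (11.22,23.17): [(10.1406, 24.165) (0.0738, 12.6601) (21, 7.6942) (21, 14.1547)]  |A|=180.4513
6. ⊥bis P1·P5 via (11.62,20.375): [(11.9175, 22.527) (10.1406, 24.165) (0.0738, 12.6601) (10.2204, 10.2522)]  |A|=82.7835
7. ⊥bis P1·P6 via (14.415,17.17): [(10.3136, 10.926) (11.9175, 22.527) (10.1406, 24.165) (0.0738, 12.6601) (9.9181, 10.3239)]  |A|=82.6783
8. ⊥bis P1·P7 via (10.645,56.1): [(10.3136, 10.926) (11.9175, 22.527) (10.1406, 24.165) (0.0738, 12.6601) (9.9181, 10.3239)]  |A|=82.6783
9. ⊥bis P1·P8 via (8.18,18.055): [(11.1758, 17.1624) (11.9175, 22.527) (10.1406, 24.165) (5.4945, 18.8551)]  |A|=24.3895
10. canonical 4-gon: [(11.1758, 17.1624) (11.9175, 22.527) (10.1406, 24.165) (5.4945, 18.8551)]
11. shoelace: 24.3895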